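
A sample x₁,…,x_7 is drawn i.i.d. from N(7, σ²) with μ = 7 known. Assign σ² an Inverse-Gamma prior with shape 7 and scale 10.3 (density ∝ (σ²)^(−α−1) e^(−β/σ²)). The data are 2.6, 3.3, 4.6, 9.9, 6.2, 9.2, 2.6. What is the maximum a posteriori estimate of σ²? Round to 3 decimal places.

σ̂²_MAP = 4.029

Sum of squared deviations about the known mean: SS = (2.6−7)² + (3.3−7)² + (4.6−7)² + (9.9−7)² + (6.2−7)² + (9.2−7)² + (2.6−7)² = 72.06.
The Normal likelihood contributes (σ²)^(−n/2) exp(−SS/(2σ²)), so the posterior is Inverse-Gamma(α + n/2, β + SS/2) = Inverse-Gamma(10.5, 46.33).
The mode of Inverse-Gamma(a, b) is b/(a+1) = 46.33/11.5 ≈ 4.029.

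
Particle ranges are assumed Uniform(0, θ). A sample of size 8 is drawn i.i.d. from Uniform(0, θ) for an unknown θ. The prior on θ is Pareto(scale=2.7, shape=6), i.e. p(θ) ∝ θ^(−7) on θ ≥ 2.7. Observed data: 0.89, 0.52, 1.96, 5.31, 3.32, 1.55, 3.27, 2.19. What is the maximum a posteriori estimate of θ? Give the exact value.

The Uniform(0, θ) likelihood is θ^(−n) for θ ≥ max(xᵢ), zero otherwise. Here max(xᵢ) = 5.31.
Posterior ∝ θ^(−7) · θ^(−8) = θ^(−15) on θ ≥ max(2.7, 5.31) = 5.31.
This density is strictly decreasing in θ, so the posterior mode lies at the lower boundary of the support.

θ̂_MAP = 5.31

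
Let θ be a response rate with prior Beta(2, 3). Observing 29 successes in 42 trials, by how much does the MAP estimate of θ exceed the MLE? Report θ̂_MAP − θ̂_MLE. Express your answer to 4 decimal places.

Posterior is Beta(31, 16); MAP = (31−1)/(47−2) = 30/45 ≈ 0.66667.
MLE ignores the prior: θ̂_MLE = k/n = 29/42 ≈ 0.69048.
Difference = 30/45 − 29/42 = -1/42 ≈ -0.0238.

MAP − MLE = -0.0238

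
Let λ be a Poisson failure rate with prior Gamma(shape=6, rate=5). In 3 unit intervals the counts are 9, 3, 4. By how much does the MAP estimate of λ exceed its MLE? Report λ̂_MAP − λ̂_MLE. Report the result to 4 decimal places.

Σxᵢ = 16. Posterior is Gamma(22, 8); MAP = (22−1)/8 = 21/8 ≈ 2.62500.
MLE = x̄ = 16/3 ≈ 5.33333.
Difference = 21/8 − 16/3 = -65/24 ≈ -2.7083.

MAP − MLE = -2.7083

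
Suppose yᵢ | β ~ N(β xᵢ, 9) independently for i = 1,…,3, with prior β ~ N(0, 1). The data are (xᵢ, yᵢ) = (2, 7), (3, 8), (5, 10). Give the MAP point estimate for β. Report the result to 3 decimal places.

β̂_MAP = 1.872

log p(β | y) = −Σ(yᵢ − βxᵢ)²/(2·9) − β²/(2·1) + const.
Setting the derivative to zero: Σxᵢ(yᵢ − βxᵢ)/9 − β/1 = 0, so β = Σxᵢyᵢ / (Σxᵢ² + σ²/τ²).
Σxᵢyᵢ = 2·7 + 3·8 + 5·10 = 88; Σxᵢ² = 38; σ²/τ² = 9.
β̂_MAP = 88 / (38 + 9) = 88/47 ≈ 1.872.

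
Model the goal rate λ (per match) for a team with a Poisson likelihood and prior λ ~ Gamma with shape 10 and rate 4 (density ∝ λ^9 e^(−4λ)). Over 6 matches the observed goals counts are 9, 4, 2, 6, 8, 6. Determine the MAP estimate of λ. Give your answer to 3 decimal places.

λ̂_MAP = 4.400

Σxᵢ = 9+4+2+6+8+6 = 35, with n = 6.
Posterior ∝ λ^9e^(−4λ) · λ^35e^(−6λ) = λ^44e^(−10λ), i.e. Gamma(shape=45, rate=10).
The mode of a Gamma(a, b) with a ≥ 1 (shape–rate) is (a−1)/b = 44/10 ≈ 4.400.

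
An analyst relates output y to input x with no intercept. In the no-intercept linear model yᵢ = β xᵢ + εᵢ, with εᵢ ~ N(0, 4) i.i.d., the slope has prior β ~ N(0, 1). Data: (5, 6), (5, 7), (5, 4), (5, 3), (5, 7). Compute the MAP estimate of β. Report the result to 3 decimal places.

β̂_MAP = 1.047

log p(β | y) = −Σ(yᵢ − βxᵢ)²/(2·4) − β²/(2·1) + const.
Setting the derivative to zero: Σxᵢ(yᵢ − βxᵢ)/4 − β/1 = 0, so β = Σxᵢyᵢ / (Σxᵢ² + σ²/τ²).
Σxᵢyᵢ = 5·6 + 5·7 + 5·4 + 5·3 + 5·7 = 135; Σxᵢ² = 125; σ²/τ² = 4.
β̂_MAP = 135 / (125 + 4) = 135/129 ≈ 1.047.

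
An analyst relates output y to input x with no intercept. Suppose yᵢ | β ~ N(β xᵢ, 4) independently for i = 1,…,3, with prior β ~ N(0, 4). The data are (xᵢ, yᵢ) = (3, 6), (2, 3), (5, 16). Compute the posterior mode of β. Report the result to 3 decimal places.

β̂_MAP = 2.667

log p(β | y) = −Σ(yᵢ − βxᵢ)²/(2·4) − β²/(2·4) + const.
Setting the derivative to zero: Σxᵢ(yᵢ − βxᵢ)/4 − β/4 = 0, so β = Σxᵢyᵢ / (Σxᵢ² + σ²/τ²).
Σxᵢyᵢ = 3·6 + 2·3 + 5·16 = 104; Σxᵢ² = 38; σ²/τ² = 1.
β̂_MAP = 104 / (38 + 1) = 104/39 ≈ 2.667.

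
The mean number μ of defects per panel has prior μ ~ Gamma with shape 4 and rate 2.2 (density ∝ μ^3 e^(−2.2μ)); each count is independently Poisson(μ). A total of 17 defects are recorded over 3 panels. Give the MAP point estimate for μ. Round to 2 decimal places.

μ̂_MAP = 3.85

Σxᵢ = 17, n = 3.
Posterior ∝ μ^3e^(−2.2μ) · μ^17e^(−3μ) = μ^20e^(−5.2μ), i.e. Gamma(shape=21, rate=5.2).
The mode of a Gamma(a, b) with a ≥ 1 (shape–rate) is (a−1)/b = 20/5.2 ≈ 3.85.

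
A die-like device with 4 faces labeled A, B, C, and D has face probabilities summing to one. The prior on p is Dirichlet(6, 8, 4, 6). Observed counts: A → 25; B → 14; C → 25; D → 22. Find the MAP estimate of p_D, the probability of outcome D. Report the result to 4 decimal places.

The posterior is Dirichlet(αᵢ + nᵢ) = Dirichlet(31, 22, 29, 28).
For a Dirichlet(a₁,…,a_K) with all aᵢ > 1, the mode has j-th component (aⱼ − 1)/(Σaᵢ − K).
Here Σaᵢ = 110 and K = 4, so p_D = (28 − 1)/(110 − 4) = 27/106 ≈ 0.2547.

MAP estimate of p_D = 0.2547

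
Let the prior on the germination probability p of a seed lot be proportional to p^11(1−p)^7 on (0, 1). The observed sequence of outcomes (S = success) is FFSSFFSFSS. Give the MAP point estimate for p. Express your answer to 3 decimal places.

The prior density ∝ p^11(1−p)^7 is the kernel of Beta(12, 8).
Data: 5 successes in 10 trials (from the sequence). The binomial likelihood contributes p^5(1−p)^5, so the posterior is Beta(12+5, 8+5) = Beta(17, 13).
For Beta(a, b) with a, b > 1 the mode is (a−1)/(a+b−2) = 16/28 ≈ 0.571.

p̂_MAP = 0.571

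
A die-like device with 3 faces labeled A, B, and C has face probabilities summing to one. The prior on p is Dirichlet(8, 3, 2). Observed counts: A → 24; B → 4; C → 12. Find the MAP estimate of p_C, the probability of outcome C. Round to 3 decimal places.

The posterior is Dirichlet(αᵢ + nᵢ) = Dirichlet(32, 7, 14).
For a Dirichlet(a₁,…,a_K) with all aᵢ > 1, the mode has j-th component (aⱼ − 1)/(Σaᵢ − K).
Here Σaᵢ = 53 and K = 3, so p_C = (14 − 1)/(53 − 3) = 13/50 ≈ 0.260.

MAP estimate of p_C = 0.260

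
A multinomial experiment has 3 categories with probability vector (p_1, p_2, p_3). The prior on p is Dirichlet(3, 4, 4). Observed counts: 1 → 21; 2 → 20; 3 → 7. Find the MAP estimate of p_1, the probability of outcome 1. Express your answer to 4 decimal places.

The posterior is Dirichlet(αᵢ + nᵢ) = Dirichlet(24, 24, 11).
For a Dirichlet(a₁,…,a_K) with all aᵢ > 1, the mode has j-th component (aⱼ − 1)/(Σaᵢ − K).
Here Σaᵢ = 59 and K = 3, so p_1 = (24 − 1)/(59 − 3) = 23/56 ≈ 0.4107.

MAP estimate: 0.4107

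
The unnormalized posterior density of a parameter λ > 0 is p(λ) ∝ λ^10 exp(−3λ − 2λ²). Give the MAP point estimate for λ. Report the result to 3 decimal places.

λ̂_MAP = 1.250

ℓ'(λ) = 10/λ − 3 − 4λ. Setting this to zero and multiplying by λ: 4λ² + 3λ − 10 = 0.
λ = (−3 + √(3² + 4·4·10)) / (2·4) = (−3 + √169) / 8 = (−3 + 13)/8 = 5/4.
ℓ''(λ) = −10/λ² − 4 < 0, confirming a maximum.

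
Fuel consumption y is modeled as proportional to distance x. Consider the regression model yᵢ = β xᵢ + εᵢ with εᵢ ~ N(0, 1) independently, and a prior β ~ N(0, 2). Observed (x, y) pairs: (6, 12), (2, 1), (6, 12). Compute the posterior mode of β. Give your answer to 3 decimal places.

β̂_MAP = 1.908

log p(β | y) = −Σ(yᵢ − βxᵢ)²/(2·1) − β²/(2·2) + const.
Setting the derivative to zero: Σxᵢ(yᵢ − βxᵢ)/1 − β/2 = 0, so β = Σxᵢyᵢ / (Σxᵢ² + σ²/τ²).
Σxᵢyᵢ = 6·12 + 2·1 + 6·12 = 146; Σxᵢ² = 76; σ²/τ² = 0.5.
β̂_MAP = 146 / (76 + 0.5) = 146/76.5 ≈ 1.908.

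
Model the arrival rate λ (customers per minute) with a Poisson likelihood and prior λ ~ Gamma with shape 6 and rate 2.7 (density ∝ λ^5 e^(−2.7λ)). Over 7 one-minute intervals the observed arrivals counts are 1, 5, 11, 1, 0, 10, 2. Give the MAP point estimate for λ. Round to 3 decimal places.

λ̂_MAP = 3.608

Σxᵢ = 1+5+11+1+0+10+2 = 30, with n = 7.
Posterior ∝ λ^5e^(−2.7λ) · λ^30e^(−7λ) = λ^35e^(−9.7λ), i.e. Gamma(shape=36, rate=9.7).
The mode of a Gamma(a, b) with a ≥ 1 (shape–rate) is (a−1)/b = 35/9.7 ≈ 3.608.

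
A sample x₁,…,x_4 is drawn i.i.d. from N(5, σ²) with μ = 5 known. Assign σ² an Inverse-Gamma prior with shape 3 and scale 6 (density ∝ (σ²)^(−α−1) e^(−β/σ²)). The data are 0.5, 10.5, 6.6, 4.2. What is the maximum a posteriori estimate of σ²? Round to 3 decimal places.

Sum of squared deviations about the known mean: SS = (0.5−5)² + (10.5−5)² + (6.6−5)² + (4.2−5)² = 53.7.
The Normal likelihood contributes (σ²)^(−n/2) exp(−SS/(2σ²)), so the posterior is Inverse-Gamma(α + n/2, β + SS/2) = Inverse-Gamma(5, 32.85).
The mode of Inverse-Gamma(a, b) is b/(a+1) = 32.85/6 ≈ 5.475.

σ̂²_MAP = 5.475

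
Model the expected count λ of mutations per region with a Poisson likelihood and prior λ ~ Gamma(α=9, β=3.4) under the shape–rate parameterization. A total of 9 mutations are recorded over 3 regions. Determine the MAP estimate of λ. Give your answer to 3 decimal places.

Σxᵢ = 9, n = 3.
Posterior ∝ λ^8e^(−3.4λ) · λ^9e^(−3λ) = λ^17e^(−6.4λ), i.e. Gamma(shape=18, rate=6.4).
The mode of a Gamma(a, b) with a ≥ 1 (shape–rate) is (a−1)/b = 17/6.4 ≈ 2.656.

λ̂_MAP = 2.656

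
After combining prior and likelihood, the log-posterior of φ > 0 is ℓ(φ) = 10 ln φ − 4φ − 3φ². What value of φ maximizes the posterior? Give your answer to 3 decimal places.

ℓ'(φ) = 10/φ − 4 − 6φ. Setting this to zero and multiplying by φ: 6φ² + 4φ − 10 = 0.
φ = (−4 + √(4² + 4·6·10)) / (2·6) = (−4 + √256) / 12 = (−4 + 16)/12 = 1.
ℓ''(φ) = −10/φ² − 6 < 0, confirming a maximum.

φ̂_MAP = 1.000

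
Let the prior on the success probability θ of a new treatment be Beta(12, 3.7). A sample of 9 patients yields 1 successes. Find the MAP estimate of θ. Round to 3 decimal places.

Prior: Beta(12, 3.7).
Data: 1 success in 9 trials. The binomial likelihood contributes θ(1−θ)^8, so the posterior is Beta(12+1, 3.7+8) = Beta(13, 11.7).
For Beta(a, b) with a, b > 1 the mode is (a−1)/(a+b−2) = 12/22.7 ≈ 0.529.

θ̂_MAP = 0.529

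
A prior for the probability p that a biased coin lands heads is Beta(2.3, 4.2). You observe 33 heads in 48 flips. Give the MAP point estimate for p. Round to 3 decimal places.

Prior: Beta(2.3, 4.2).
Data: 33 successes in 48 trials. The binomial likelihood contributes p^33(1−p)^15, so the posterior is Beta(2.3+33, 4.2+15) = Beta(35.3, 19.2).
For Beta(a, b) with a, b > 1 the mode is (a−1)/(a+b−2) = 34.3/52.5 ≈ 0.653.

p̂_MAP = 0.653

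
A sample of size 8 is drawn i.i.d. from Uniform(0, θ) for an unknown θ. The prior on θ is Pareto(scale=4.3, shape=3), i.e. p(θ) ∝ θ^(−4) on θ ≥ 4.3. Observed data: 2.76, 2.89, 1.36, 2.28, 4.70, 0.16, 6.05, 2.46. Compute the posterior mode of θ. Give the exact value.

θ̂_MAP = 6.05

The Uniform(0, θ) likelihood is θ^(−n) for θ ≥ max(xᵢ), zero otherwise. Here max(xᵢ) = 6.05.
Posterior ∝ θ^(−4) · θ^(−8) = θ^(−12) on θ ≥ max(4.3, 6.05) = 6.05.
This density is strictly decreasing in θ, so the posterior mode lies at the lower boundary of the support.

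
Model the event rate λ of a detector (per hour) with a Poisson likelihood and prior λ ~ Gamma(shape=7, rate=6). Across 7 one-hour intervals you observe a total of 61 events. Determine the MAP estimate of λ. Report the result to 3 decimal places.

λ̂_MAP = 5.154

Σxᵢ = 61, n = 7.
Posterior ∝ λ^6e^(−6λ) · λ^61e^(−7λ) = λ^67e^(−13λ), i.e. Gamma(shape=68, rate=13).
The mode of a Gamma(a, b) with a ≥ 1 (shape–rate) is (a−1)/b = 67/13 ≈ 5.154.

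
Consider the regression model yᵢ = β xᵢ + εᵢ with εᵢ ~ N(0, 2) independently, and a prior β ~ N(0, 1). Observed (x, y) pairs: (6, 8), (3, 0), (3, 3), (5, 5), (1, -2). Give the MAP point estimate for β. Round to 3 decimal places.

log p(β | y) = −Σ(yᵢ − βxᵢ)²/(2·2) − β²/(2·1) + const.
Setting the derivative to zero: Σxᵢ(yᵢ − βxᵢ)/2 − β/1 = 0, so β = Σxᵢyᵢ / (Σxᵢ² + σ²/τ²).
Σxᵢyᵢ = 6·8 + 3·0 + 3·3 + 5·5 + 1·(-2) = 80; Σxᵢ² = 80; σ²/τ² = 2.
β̂_MAP = 80 / (80 + 2) = 80/82 ≈ 0.976.

β̂_MAP = 0.976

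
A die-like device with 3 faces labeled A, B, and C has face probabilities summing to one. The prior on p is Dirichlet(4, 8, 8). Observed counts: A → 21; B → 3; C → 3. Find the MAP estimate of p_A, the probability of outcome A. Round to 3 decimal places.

The posterior is Dirichlet(αᵢ + nᵢ) = Dirichlet(25, 11, 11).
For a Dirichlet(a₁,…,a_K) with all aᵢ > 1, the mode has j-th component (aⱼ − 1)/(Σaᵢ − K).
Here Σaᵢ = 47 and K = 3, so p_A = (25 − 1)/(47 − 3) = 24/44 ≈ 0.545.

MAP estimate of p_A = 0.545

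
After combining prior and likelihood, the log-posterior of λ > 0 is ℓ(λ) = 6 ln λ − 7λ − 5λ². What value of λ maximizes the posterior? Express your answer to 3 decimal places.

ℓ'(λ) = 6/λ − 7 − 10λ. Setting this to zero and multiplying by λ: 10λ² + 7λ − 6 = 0.
λ = (−7 + √(7² + 4·10·6)) / (2·10) = (−7 + √289) / 20 = (−7 + 17)/20 = 1/2.
ℓ''(λ) = −6/λ² − 10 < 0, confirming a maximum.

λ̂_MAP = 0.500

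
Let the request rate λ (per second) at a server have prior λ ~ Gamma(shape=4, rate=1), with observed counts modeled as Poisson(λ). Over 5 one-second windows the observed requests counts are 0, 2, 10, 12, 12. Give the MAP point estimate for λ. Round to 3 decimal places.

Σxᵢ = 0+2+10+12+12 = 36, with n = 5.
Posterior ∝ λ^3e^(−1λ) · λ^36e^(−5λ) = λ^39e^(−6λ), i.e. Gamma(shape=40, rate=6).
The mode of a Gamma(a, b) with a ≥ 1 (shape–rate) is (a−1)/b = 39/6 ≈ 6.500.

λ̂_MAP = 6.500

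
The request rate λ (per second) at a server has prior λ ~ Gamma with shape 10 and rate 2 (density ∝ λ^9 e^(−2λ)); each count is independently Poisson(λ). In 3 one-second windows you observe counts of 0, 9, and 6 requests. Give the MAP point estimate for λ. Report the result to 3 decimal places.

Σxᵢ = 0+9+6 = 15, with n = 3.
Posterior ∝ λ^9e^(−2λ) · λ^15e^(−3λ) = λ^24e^(−5λ), i.e. Gamma(shape=25, rate=5).
The mode of a Gamma(a, b) with a ≥ 1 (shape–rate) is (a−1)/b = 24/5 ≈ 4.800.

λ̂_MAP = 4.800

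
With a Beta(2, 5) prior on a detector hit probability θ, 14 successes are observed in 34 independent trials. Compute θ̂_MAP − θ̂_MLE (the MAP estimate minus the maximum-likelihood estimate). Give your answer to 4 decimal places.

MAP − MLE = -0.0271

Posterior is Beta(16, 25); MAP = (16−1)/(41−2) = 15/39 ≈ 0.38462.
MLE ignores the prior: θ̂_MLE = k/n = 14/34 ≈ 0.41176.
Difference = 15/39 − 14/34 = -6/221 ≈ -0.0271.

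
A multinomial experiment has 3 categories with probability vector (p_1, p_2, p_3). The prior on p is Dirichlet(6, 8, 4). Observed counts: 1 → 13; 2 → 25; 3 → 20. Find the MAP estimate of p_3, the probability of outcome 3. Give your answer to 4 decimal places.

The posterior is Dirichlet(αᵢ + nᵢ) = Dirichlet(19, 33, 24).
For a Dirichlet(a₁,…,a_K) with all aᵢ > 1, the mode has j-th component (aⱼ − 1)/(Σaᵢ − K).
Here Σaᵢ = 76 and K = 3, so p_3 = (24 − 1)/(76 − 3) = 23/73 ≈ 0.3151.

MAP estimate: 0.3151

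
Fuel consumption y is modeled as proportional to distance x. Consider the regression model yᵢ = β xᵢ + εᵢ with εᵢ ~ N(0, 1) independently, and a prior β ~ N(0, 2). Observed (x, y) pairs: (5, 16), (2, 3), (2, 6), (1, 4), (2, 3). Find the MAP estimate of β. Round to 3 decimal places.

β̂_MAP = 2.805

log p(β | y) = −Σ(yᵢ − βxᵢ)²/(2·1) − β²/(2·2) + const.
Setting the derivative to zero: Σxᵢ(yᵢ − βxᵢ)/1 − β/2 = 0, so β = Σxᵢyᵢ / (Σxᵢ² + σ²/τ²).
Σxᵢyᵢ = 5·16 + 2·3 + 2·6 + 1·4 + 2·3 = 108; Σxᵢ² = 38; σ²/τ² = 0.5.
β̂_MAP = 108 / (38 + 0.5) = 108/38.5 ≈ 2.805.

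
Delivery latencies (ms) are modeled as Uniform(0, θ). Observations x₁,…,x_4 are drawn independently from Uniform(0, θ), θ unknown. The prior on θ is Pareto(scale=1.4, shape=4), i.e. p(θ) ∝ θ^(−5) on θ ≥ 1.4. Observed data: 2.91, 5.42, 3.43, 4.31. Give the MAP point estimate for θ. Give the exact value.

θ̂_MAP = 5.42

The Uniform(0, θ) likelihood is θ^(−n) for θ ≥ max(xᵢ), zero otherwise. Here max(xᵢ) = 5.42.
Posterior ∝ θ^(−5) · θ^(−4) = θ^(−9) on θ ≥ max(1.4, 5.42) = 5.42.
This density is strictly decreasing in θ, so the posterior mode lies at the lower boundary of the support.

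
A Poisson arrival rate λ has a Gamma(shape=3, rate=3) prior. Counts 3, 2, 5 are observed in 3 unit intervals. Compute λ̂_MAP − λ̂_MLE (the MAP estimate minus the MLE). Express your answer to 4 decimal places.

MAP − MLE = -1.3333

Σxᵢ = 10. Posterior is Gamma(13, 6); MAP = (13−1)/6 = 12/6 ≈ 2.00000.
MLE = x̄ = 10/3 ≈ 3.33333.
Difference = 12/6 − 10/3 = -4/3 ≈ -1.3333.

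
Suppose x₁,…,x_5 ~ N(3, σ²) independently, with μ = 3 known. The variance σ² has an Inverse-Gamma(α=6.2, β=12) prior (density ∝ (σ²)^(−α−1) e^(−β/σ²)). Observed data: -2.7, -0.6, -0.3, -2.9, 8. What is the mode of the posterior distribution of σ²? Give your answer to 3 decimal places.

σ̂²_MAP = 7.224

Sum of squared deviations about the known mean: SS = (-2.7−3)² + (-0.6−3)² + (-0.3−3)² + (-2.9−3)² + (8−3)² = 116.15.
The Normal likelihood contributes (σ²)^(−n/2) exp(−SS/(2σ²)), so the posterior is Inverse-Gamma(α + n/2, β + SS/2) = Inverse-Gamma(8.7, 70.075).
The mode of Inverse-Gamma(a, b) is b/(a+1) = 70.075/9.7 ≈ 7.224.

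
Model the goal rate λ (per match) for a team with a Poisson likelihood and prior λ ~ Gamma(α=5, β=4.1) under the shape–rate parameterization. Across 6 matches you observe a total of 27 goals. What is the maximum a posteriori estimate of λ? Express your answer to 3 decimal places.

λ̂_MAP = 3.069

Σxᵢ = 27, n = 6.
Posterior ∝ λ^4e^(−4.1λ) · λ^27e^(−6λ) = λ^31e^(−10.1λ), i.e. Gamma(shape=32, rate=10.1).
The mode of a Gamma(a, b) with a ≥ 1 (shape–rate) is (a−1)/b = 31/10.1 ≈ 3.069.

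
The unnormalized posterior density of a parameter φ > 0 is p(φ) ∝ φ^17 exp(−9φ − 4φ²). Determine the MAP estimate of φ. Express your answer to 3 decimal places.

φ̂_MAP = 1.000

ℓ'(φ) = 17/φ − 9 − 8φ. Setting this to zero and multiplying by φ: 8φ² + 9φ − 17 = 0.
φ = (−9 + √(9² + 4·8·17)) / (2·8) = (−9 + √625) / 16 = (−9 + 25)/16 = 1.
ℓ''(φ) = −17/φ² − 8 < 0, confirming a maximum.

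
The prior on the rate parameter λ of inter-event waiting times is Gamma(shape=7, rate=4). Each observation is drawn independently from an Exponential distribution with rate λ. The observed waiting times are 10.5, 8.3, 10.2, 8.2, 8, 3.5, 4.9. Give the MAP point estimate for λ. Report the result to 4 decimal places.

The Exponential(rate=λ) likelihood is ∝ λ^n e^(−λΣtᵢ). Here n = 7 and Σtᵢ = 10.5 + 8.3 + 10.2 + 8.2 + 8 + 3.5 + 4.9 = 53.6.
Posterior ∝ λ^6e^(−4λ) · λ^7e^(−53.6λ) = λ^13e^(−57.6λ), i.e. Gamma(14, 57.6).
Mode = (a−1)/b = 13/57.6 ≈ 0.2257.

λ̂_MAP = 0.2257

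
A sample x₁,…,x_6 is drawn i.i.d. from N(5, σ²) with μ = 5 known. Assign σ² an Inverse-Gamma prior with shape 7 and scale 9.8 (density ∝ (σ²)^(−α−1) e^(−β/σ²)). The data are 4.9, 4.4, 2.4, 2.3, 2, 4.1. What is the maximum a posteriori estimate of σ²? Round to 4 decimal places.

Sum of squared deviations about the known mean: SS = (4.9−5)² + (4.4−5)² + (2.4−5)² + (2.3−5)² + (2−5)² + (4.1−5)² = 24.23.
The Normal likelihood contributes (σ²)^(−n/2) exp(−SS/(2σ²)), so the posterior is Inverse-Gamma(α + n/2, β + SS/2) = Inverse-Gamma(10, 21.915).
The mode of Inverse-Gamma(a, b) is b/(a+1) = 21.915/11 ≈ 1.9923.

σ̂²_MAP = 1.9923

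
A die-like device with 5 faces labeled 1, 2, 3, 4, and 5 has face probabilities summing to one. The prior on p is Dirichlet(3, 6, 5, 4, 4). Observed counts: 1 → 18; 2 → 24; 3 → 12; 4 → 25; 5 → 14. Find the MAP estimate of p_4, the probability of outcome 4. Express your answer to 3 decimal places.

The posterior is Dirichlet(αᵢ + nᵢ) = Dirichlet(21, 30, 17, 29, 18).
For a Dirichlet(a₁,…,a_K) with all aᵢ > 1, the mode has j-th component (aⱼ − 1)/(Σaᵢ − K).
Here Σaᵢ = 115 and K = 5, so p_4 = (29 − 1)/(115 − 5) = 28/110 ≈ 0.255.

MAP estimate: 0.255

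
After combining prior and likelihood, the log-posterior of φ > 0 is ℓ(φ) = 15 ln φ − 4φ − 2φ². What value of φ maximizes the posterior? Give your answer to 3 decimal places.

ℓ'(φ) = 15/φ − 4 − 4φ. Setting this to zero and multiplying by φ: 4φ² + 4φ − 15 = 0.
φ = (−4 + √(4² + 4·4·15)) / (2·4) = (−4 + √256) / 8 = (−4 + 16)/8 = 3/2.
ℓ''(φ) = −15/φ² − 4 < 0, confirming a maximum.

φ̂_MAP = 1.500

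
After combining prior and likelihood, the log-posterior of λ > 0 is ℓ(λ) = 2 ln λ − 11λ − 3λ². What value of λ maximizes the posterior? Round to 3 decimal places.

λ̂_MAP = 0.167

ℓ'(λ) = 2/λ − 11 − 6λ. Setting this to zero and multiplying by λ: 6λ² + 11λ − 2 = 0.
λ = (−11 + √(11² + 4·6·2)) / (2·6) = (−11 + √169) / 12 = (−11 + 13)/12 = 1/6.
ℓ''(λ) = −2/λ² − 6 < 0, confirming a maximum.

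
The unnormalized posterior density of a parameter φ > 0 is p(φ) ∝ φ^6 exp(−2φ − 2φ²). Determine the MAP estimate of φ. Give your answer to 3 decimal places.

ℓ'(φ) = 6/φ − 2 − 4φ. Setting this to zero and multiplying by φ: 4φ² + 2φ − 6 = 0.
φ = (−2 + √(2² + 4·4·6)) / (2·4) = (−2 + √100) / 8 = (−2 + 10)/8 = 1.
ℓ''(φ) = −6/φ² − 4 < 0, confirming a maximum.

φ̂_MAP = 1.000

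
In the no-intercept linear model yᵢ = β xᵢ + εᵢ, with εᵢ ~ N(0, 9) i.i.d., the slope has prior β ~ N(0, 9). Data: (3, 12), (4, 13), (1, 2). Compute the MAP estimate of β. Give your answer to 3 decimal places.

β̂_MAP = 3.333

log p(β | y) = −Σ(yᵢ − βxᵢ)²/(2·9) − β²/(2·9) + const.
Setting the derivative to zero: Σxᵢ(yᵢ − βxᵢ)/9 − β/9 = 0, so β = Σxᵢyᵢ / (Σxᵢ² + σ²/τ²).
Σxᵢyᵢ = 3·12 + 4·13 + 1·2 = 90; Σxᵢ² = 26; σ²/τ² = 1.
β̂_MAP = 90 / (26 + 1) = 90/27 ≈ 3.333.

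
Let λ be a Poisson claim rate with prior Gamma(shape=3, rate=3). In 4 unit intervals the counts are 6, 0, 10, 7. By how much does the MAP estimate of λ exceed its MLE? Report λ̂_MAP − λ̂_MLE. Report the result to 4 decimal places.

Σxᵢ = 23. Posterior is Gamma(26, 7); MAP = (26−1)/7 = 25/7 ≈ 3.57143.
MLE = x̄ = 23/4 ≈ 5.75000.
Difference = 25/7 − 23/4 = -61/28 ≈ -2.1786.

MAP − MLE = -2.1786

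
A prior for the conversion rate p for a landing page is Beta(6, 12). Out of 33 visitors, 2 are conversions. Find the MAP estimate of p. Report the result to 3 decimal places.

Prior: Beta(6, 12).
Data: 2 successes in 33 trials. The binomial likelihood contributes p^2(1−p)^31, so the posterior is Beta(6+2, 12+31) = Beta(8, 43).
For Beta(a, b) with a, b > 1 the mode is (a−1)/(a+b−2) = 7/49 ≈ 0.143.

p̂_MAP = 0.143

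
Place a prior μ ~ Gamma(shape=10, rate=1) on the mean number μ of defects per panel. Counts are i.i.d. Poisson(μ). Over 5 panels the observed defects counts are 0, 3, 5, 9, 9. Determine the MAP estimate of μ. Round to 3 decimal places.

μ̂_MAP = 5.833

Σxᵢ = 0+3+5+9+9 = 26, with n = 5.
Posterior ∝ μ^9e^(−1μ) · μ^26e^(−5μ) = μ^35e^(−6μ), i.e. Gamma(shape=36, rate=6).
The mode of a Gamma(a, b) with a ≥ 1 (shape–rate) is (a−1)/b = 35/6 ≈ 5.833.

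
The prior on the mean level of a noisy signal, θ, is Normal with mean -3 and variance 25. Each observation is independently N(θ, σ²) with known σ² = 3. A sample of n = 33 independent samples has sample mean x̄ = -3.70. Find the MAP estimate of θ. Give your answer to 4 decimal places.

n = 33, x̄ = -3.70.
For a Normal prior and Normal likelihood with known variance, the posterior is Normal; its mode equals its mean, the precision-weighted average.
Prior precision 1/σ₀² = 1/25 = 0.04; data precision n/σ² = 33/3 = 11.
θ̂ = (0.04·(-3) + 11·(-3.7)) / (0.04 + 11) = (-40.82)/11.04 = -2041/552 ≈ -3.6975.

θ̂_MAP = -3.6975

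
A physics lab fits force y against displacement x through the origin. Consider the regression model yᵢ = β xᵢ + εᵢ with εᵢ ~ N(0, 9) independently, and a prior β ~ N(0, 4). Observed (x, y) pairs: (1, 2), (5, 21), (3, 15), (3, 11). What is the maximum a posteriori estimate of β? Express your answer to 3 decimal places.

log p(β | y) = −Σ(yᵢ − βxᵢ)²/(2·9) − β²/(2·4) + const.
Setting the derivative to zero: Σxᵢ(yᵢ − βxᵢ)/9 − β/4 = 0, so β = Σxᵢyᵢ / (Σxᵢ² + σ²/τ²).
Σxᵢyᵢ = 1·2 + 5·21 + 3·15 + 3·11 = 185; Σxᵢ² = 44; σ²/τ² = 2.25.
β̂_MAP = 185 / (44 + 2.25) = 185/46.25 ≈ 4.000.

β̂_MAP = 4.000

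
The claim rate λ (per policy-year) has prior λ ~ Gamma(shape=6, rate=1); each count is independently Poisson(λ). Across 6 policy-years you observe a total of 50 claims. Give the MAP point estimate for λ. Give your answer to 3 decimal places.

Σxᵢ = 50, n = 6.
Posterior ∝ λ^5e^(−1λ) · λ^50e^(−6λ) = λ^55e^(−7λ), i.e. Gamma(shape=56, rate=7).
The mode of a Gamma(a, b) with a ≥ 1 (shape–rate) is (a−1)/b = 55/7 ≈ 7.857.

λ̂_MAP = 7.857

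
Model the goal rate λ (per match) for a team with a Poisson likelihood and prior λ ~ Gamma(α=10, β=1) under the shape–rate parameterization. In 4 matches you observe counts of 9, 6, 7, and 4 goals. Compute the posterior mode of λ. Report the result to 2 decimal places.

Σxᵢ = 9+6+7+4 = 26, with n = 4.
Posterior ∝ λ^9e^(−1λ) · λ^26e^(−4λ) = λ^35e^(−5λ), i.e. Gamma(shape=36, rate=5).
The mode of a Gamma(a, b) with a ≥ 1 (shape–rate) is (a−1)/b = 35/5 ≈ 7.00.

λ̂_MAP = 7.00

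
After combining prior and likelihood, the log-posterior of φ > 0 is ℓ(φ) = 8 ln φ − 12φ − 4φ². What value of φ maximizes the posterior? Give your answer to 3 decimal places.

φ̂_MAP = 0.500

ℓ'(φ) = 8/φ − 12 − 8φ. Setting this to zero and multiplying by φ: 8φ² + 12φ − 8 = 0.
φ = (−12 + √(12² + 4·8·8)) / (2·8) = (−12 + √400) / 16 = (−12 + 20)/16 = 1/2.
ℓ''(φ) = −8/φ² − 8 < 0, confirming a maximum.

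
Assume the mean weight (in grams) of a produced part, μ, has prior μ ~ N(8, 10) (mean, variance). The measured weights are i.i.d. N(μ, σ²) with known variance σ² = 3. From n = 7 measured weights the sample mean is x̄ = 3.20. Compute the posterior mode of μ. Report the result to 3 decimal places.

μ̂_MAP = 3.397

n = 7, x̄ = 3.20.
For a Normal prior and Normal likelihood with known variance, the posterior is Normal; its mode equals its mean, the precision-weighted average.
Prior precision 1/σ₀² = 1/10 = 0.1; data precision n/σ² = 7/3.
μ̂ = (0.1·8 + (7/3)·3.2) / (0.1 + 7/3) = (124/15)/(73/30) = 248/73 ≈ 3.397.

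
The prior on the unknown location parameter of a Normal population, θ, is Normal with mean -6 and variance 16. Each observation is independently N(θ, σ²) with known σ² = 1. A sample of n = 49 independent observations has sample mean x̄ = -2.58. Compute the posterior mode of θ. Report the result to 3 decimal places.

n = 49, x̄ = -2.58.
For a Normal prior and Normal likelihood with known variance, the posterior is Normal; its mode equals its mean, the precision-weighted average.
Prior precision 1/σ₀² = 1/16 = 0.0625; data precision n/σ² = 49/1 = 49.
θ̂ = (0.0625·(-6) + 49·(-2.58)) / (0.0625 + 49) = (-126.795)/49.0625 = -50718/19625 ≈ -2.584.

θ̂_MAP = -2.584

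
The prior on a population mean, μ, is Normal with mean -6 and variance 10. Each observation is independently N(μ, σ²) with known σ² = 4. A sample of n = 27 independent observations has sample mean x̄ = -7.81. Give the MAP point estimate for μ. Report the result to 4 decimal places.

μ̂_MAP = -7.7836

n = 27, x̄ = -7.81.
For a Normal prior and Normal likelihood with known variance, the posterior is Normal; its mode equals its mean, the precision-weighted average.
Prior precision 1/σ₀² = 1/10 = 0.1; data precision n/σ² = 27/4 = 6.75.
μ̂ = (0.1·(-6) + 6.75·(-7.81)) / (0.1 + 6.75) = (-53.3175)/6.85 = -21327/2740 ≈ -7.7836.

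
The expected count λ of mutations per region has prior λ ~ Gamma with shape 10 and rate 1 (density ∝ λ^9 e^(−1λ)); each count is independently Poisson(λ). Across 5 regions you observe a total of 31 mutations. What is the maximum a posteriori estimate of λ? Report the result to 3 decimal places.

Σxᵢ = 31, n = 5.
Posterior ∝ λ^9e^(−1λ) · λ^31e^(−5λ) = λ^40e^(−6λ), i.e. Gamma(shape=41, rate=6).
The mode of a Gamma(a, b) with a ≥ 1 (shape–rate) is (a−1)/b = 40/6 ≈ 6.667.

λ̂_MAP = 6.667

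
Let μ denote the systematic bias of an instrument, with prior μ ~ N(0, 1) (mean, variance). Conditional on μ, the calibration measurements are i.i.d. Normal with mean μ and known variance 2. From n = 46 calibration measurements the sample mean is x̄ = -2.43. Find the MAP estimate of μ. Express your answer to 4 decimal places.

μ̂_MAP = -2.3288

n = 46, x̄ = -2.43.
For a Normal prior and Normal likelihood with known variance, the posterior is Normal; its mode equals its mean, the precision-weighted average.
Prior precision 1/σ₀² = 1/1 = 1; data precision n/σ² = 46/2 = 23.
μ̂ = (1·0 + 23·(-2.43)) / (1 + 23) = (-55.89)/24 = -2.32875 ≈ -2.3288.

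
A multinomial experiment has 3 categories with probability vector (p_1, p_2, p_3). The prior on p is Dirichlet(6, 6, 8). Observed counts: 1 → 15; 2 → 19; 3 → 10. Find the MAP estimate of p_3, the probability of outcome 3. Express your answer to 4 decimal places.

MAP estimate: 0.2787

The posterior is Dirichlet(αᵢ + nᵢ) = Dirichlet(21, 25, 18).
For a Dirichlet(a₁,…,a_K) with all aᵢ > 1, the mode has j-th component (aⱼ − 1)/(Σaᵢ − K).
Here Σaᵢ = 64 and K = 3, so p_3 = (18 − 1)/(64 − 3) = 17/61 ≈ 0.2787.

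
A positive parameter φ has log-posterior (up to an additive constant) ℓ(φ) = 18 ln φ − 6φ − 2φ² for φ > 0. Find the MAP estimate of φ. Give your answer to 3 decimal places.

ℓ'(φ) = 18/φ − 6 − 4φ. Setting this to zero and multiplying by φ: 4φ² + 6φ − 18 = 0.
φ = (−6 + √(6² + 4·4·18)) / (2·4) = (−6 + √324) / 8 = (−6 + 18)/8 = 3/2.
ℓ''(φ) = −18/φ² − 4 < 0, confirming a maximum.

φ̂_MAP = 1.500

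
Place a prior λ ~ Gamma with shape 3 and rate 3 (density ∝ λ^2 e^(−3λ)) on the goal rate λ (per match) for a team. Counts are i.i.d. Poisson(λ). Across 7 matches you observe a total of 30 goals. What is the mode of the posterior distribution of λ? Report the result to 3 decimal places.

Σxᵢ = 30, n = 7.
Posterior ∝ λ^2e^(−3λ) · λ^30e^(−7λ) = λ^32e^(−10λ), i.e. Gamma(shape=33, rate=10).
The mode of a Gamma(a, b) with a ≥ 1 (shape–rate) is (a−1)/b = 32/10 ≈ 3.200.

λ̂_MAP = 3.200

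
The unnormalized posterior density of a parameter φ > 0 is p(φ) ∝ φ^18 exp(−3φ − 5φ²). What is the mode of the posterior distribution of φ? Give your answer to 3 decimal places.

φ̂_MAP = 1.200

ℓ'(φ) = 18/φ − 3 − 10φ. Setting this to zero and multiplying by φ: 10φ² + 3φ − 18 = 0.
φ = (−3 + √(3² + 4·10·18)) / (2·10) = (−3 + √729) / 20 = (−3 + 27)/20 = 6/5.
ℓ''(φ) = −18/φ² − 10 < 0, confirming a maximum.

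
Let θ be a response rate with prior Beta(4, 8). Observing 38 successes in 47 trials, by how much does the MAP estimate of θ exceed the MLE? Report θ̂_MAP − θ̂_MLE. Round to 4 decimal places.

MAP − MLE = -0.0892

Posterior is Beta(42, 17); MAP = (42−1)/(59−2) = 41/57 ≈ 0.71930.
MLE ignores the prior: θ̂_MLE = k/n = 38/47 ≈ 0.80851.
Difference = 41/57 − 38/47 = -239/2679 ≈ -0.0892.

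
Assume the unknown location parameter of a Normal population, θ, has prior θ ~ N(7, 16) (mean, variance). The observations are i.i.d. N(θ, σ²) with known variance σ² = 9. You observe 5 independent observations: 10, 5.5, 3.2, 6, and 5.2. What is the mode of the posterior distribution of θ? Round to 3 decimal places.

θ̂_MAP = 6.083

n = 5; x̄ = (10 + 5.5 + 3.2 + 6 + 5.2)/5 = 29.9/5 = 5.98.
For a Normal prior and Normal likelihood with known variance, the posterior is Normal; its mode equals its mean, the precision-weighted average.
Prior precision 1/σ₀² = 1/16 = 0.0625; data precision n/σ² = 5/9.
θ̂ = (0.0625·7 + (5/9)·5.98) / (0.0625 + 5/9) = (2707/720)/(89/144) = 2707/445 ≈ 6.083.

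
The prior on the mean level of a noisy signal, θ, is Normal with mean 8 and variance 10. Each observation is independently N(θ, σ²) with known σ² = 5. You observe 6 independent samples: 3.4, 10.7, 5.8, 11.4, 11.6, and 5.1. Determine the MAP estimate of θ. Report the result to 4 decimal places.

θ̂_MAP = 8.0000

n = 6; x̄ = (3.4 + 10.7 + 5.8 + 11.4 + 11.6 + 5.1)/6 = 48/6 = 8.
For a Normal prior and Normal likelihood with known variance, the posterior is Normal; its mode equals its mean, the precision-weighted average.
Prior precision 1/σ₀² = 1/10 = 0.1; data precision n/σ² = 6/5 = 1.2.
θ̂ = (0.1·8 + 1.2·8) / (0.1 + 1.2) = 10.4/1.3 = 8.0000.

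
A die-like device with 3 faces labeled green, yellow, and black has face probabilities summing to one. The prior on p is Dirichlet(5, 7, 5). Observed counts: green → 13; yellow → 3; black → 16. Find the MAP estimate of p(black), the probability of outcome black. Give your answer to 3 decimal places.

MAP estimate of p(black) = 0.435

The posterior is Dirichlet(αᵢ + nᵢ) = Dirichlet(18, 10, 21).
For a Dirichlet(a₁,…,a_K) with all aᵢ > 1, the mode has j-th component (aⱼ − 1)/(Σaᵢ − K).
Here Σaᵢ = 49 and K = 3, so p(black) = (21 − 1)/(49 − 3) = 20/46 ≈ 0.435.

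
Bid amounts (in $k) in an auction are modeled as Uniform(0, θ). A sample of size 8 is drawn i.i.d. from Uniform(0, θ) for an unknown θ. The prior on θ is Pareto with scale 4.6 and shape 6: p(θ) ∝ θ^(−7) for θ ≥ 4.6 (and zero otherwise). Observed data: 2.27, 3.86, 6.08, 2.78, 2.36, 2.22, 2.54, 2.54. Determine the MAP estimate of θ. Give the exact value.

The Uniform(0, θ) likelihood is θ^(−n) for θ ≥ max(xᵢ), zero otherwise. Here max(xᵢ) = 6.08.
Posterior ∝ θ^(−7) · θ^(−8) = θ^(−15) on θ ≥ max(4.6, 6.08) = 6.08.
This density is strictly decreasing in θ, so the posterior mode lies at the lower boundary of the support.

θ̂_MAP = 6.08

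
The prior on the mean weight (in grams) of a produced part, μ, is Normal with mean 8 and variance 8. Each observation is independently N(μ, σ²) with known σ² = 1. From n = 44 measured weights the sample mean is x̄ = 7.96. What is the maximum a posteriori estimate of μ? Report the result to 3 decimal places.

n = 44, x̄ = 7.96.
For a Normal prior and Normal likelihood with known variance, the posterior is Normal; its mode equals its mean, the precision-weighted average.
Prior precision 1/σ₀² = 1/8 = 0.125; data precision n/σ² = 44/1 = 44.
μ̂ = (0.125·8 + 44·7.96) / (0.125 + 44) = 351.24/44.125 = 70248/8825 ≈ 7.960.

μ̂_MAP = 7.960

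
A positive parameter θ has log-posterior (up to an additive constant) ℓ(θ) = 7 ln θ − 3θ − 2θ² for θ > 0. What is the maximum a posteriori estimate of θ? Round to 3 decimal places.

θ̂_MAP = 1.000

ℓ'(θ) = 7/θ − 3 − 4θ. Setting this to zero and multiplying by θ: 4θ² + 3θ − 7 = 0.
θ = (−3 + √(3² + 4·4·7)) / (2·4) = (−3 + √121) / 8 = (−3 + 11)/8 = 1.
ℓ''(θ) = −7/θ² − 4 < 0, confirming a maximum.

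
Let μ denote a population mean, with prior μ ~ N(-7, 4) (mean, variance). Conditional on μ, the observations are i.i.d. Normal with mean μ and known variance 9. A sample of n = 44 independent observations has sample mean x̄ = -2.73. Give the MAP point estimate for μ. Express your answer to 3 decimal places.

n = 44, x̄ = -2.73.
For a Normal prior and Normal likelihood with known variance, the posterior is Normal; its mode equals its mean, the precision-weighted average.
Prior precision 1/σ₀² = 1/4 = 0.25; data precision n/σ² = 44/9.
μ̂ = (0.25·(-7) + (44/9)·(-2.73)) / (0.25 + 44/9) = (-4529/300)/(185/36) = -13587/4625 ≈ -2.938.

μ̂_MAP = -2.938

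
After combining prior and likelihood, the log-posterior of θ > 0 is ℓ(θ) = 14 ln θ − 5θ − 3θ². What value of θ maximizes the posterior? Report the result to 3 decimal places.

θ̂_MAP = 1.167

ℓ'(θ) = 14/θ − 5 − 6θ. Setting this to zero and multiplying by θ: 6θ² + 5θ − 14 = 0.
θ = (−5 + √(5² + 4·6·14)) / (2·6) = (−5 + √361) / 12 = (−5 + 19)/12 = 7/6.
ℓ''(θ) = −14/θ² − 6 < 0, confirming a maximum.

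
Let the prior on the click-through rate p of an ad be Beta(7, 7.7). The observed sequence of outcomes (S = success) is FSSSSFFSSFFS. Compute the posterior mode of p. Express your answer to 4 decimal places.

p̂_MAP = 0.5263

Prior: Beta(7, 7.7).
Data: 7 successes in 12 trials (from the sequence). The binomial likelihood contributes p^7(1−p)^5, so the posterior is Beta(7+7, 7.7+5) = Beta(14, 12.7).
For Beta(a, b) with a, b > 1 the mode is (a−1)/(a+b−2) = 13/24.7 ≈ 0.5263.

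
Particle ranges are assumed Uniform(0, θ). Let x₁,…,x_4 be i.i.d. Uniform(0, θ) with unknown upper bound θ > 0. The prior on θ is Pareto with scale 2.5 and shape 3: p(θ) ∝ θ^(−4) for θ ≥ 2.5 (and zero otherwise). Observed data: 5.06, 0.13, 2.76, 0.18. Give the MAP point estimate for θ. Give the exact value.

θ̂_MAP = 5.06

The Uniform(0, θ) likelihood is θ^(−n) for θ ≥ max(xᵢ), zero otherwise. Here max(xᵢ) = 5.06.
Posterior ∝ θ^(−4) · θ^(−4) = θ^(−8) on θ ≥ max(2.5, 5.06) = 5.06.
This density is strictly decreasing in θ, so the posterior mode lies at the lower boundary of the support.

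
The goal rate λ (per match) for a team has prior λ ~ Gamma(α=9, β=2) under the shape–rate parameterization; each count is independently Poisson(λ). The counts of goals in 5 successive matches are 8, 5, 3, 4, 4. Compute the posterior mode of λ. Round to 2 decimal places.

Σxᵢ = 8+5+3+4+4 = 24, with n = 5.
Posterior ∝ λ^8e^(−2λ) · λ^24e^(−5λ) = λ^32e^(−7λ), i.e. Gamma(shape=33, rate=7).
The mode of a Gamma(a, b) with a ≥ 1 (shape–rate) is (a−1)/b = 32/7 ≈ 4.57.

λ̂_MAP = 4.57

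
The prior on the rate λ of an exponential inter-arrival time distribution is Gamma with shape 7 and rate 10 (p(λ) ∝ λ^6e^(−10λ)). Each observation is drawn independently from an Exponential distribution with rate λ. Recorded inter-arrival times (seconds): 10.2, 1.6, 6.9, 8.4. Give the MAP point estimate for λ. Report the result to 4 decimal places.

The Exponential(rate=λ) likelihood is ∝ λ^n e^(−λΣtᵢ). Here n = 4 and Σtᵢ = 10.2 + 1.6 + 6.9 + 8.4 = 27.1.
Posterior ∝ λ^6e^(−10λ) · λ^4e^(−27.1λ) = λ^10e^(−37.1λ), i.e. Gamma(11, 37.1).
Mode = (a−1)/b = 10/37.1 ≈ 0.2695.

λ̂_MAP = 0.2695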